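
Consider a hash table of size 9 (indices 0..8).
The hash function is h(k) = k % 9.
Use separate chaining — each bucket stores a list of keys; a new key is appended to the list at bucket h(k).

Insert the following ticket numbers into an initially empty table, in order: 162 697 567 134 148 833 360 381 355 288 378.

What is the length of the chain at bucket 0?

162 → bucket 0
697 → bucket 4
567 → bucket 0 (collision)
134 → bucket 8
148 → bucket 4 (collision)
833 → bucket 5
360 → bucket 0 (collision)
381 → bucket 3
355 → bucket 4 (collision)
288 → bucket 0 (collision)
378 → bucket 0 (collision)
Final buckets:
0: 162 -> 567 -> 360 -> 288 -> 378
1: _
2: _
3: 381
4: 697 -> 148 -> 355
5: 833
6: _
7: _
8: 134

5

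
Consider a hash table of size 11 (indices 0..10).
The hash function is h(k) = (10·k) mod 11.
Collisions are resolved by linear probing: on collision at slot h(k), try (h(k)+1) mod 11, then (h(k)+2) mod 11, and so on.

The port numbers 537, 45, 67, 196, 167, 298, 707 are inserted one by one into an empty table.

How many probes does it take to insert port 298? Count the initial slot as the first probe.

537: h=2 → slot 2
45: h=10 → slot 10
67: h=10, probe 10,0 → slot 0
196: h=2, probe 2,3 → slot 3
167: h=9 → slot 9
298: h=10, probe 10,0,1 → slot 1
707: h=8 → slot 8
Table: [67, 298, 537, 196, _, _, _, _, 707, 167, 45]

3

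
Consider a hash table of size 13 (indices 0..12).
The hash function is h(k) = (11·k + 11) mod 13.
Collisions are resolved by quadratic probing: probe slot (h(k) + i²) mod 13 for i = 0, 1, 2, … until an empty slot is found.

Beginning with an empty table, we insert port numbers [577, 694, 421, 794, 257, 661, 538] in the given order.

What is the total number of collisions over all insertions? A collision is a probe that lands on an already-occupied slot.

577 hashes to 1; slot 1 is free → place at 1.
694 hashes to 1; 1 taken → place at 2.
421 hashes to 1; 1,2 taken → place at 5.
794 hashes to 9; slot 9 is free → place at 9.
257 hashes to 4; slot 4 is free → place at 4.
661 hashes to 2; 2 taken → place at 3.
538 hashes to 1; 1,2,5 taken → place at 10.
Table: [_, 577, 694, 661, 257, 421, _, _, _, 794, 538, _, _]

7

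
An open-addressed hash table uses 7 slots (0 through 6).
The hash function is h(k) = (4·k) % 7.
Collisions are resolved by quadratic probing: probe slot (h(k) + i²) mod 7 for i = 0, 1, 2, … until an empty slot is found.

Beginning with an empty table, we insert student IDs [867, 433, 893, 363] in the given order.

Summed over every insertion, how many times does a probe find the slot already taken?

867: h=3 => slot 3
433: h=3, probe 3,4 => slot 4
893: h=2 => slot 2
363: h=3, probe 3,4,0 => slot 0
Table: [363, —, 893, 867, 433, —, —]

3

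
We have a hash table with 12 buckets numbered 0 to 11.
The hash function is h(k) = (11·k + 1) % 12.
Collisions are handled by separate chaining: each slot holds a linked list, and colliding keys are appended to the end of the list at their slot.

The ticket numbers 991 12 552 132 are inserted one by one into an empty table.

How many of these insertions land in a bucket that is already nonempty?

Insert 991: h=6, bucket 6 empty → new chain.
Insert 12: h=1, bucket 1 empty → new chain.
Insert 552: h=1, bucket 1 nonempty → append to chain.
Insert 132: h=1, bucket 1 nonempty → append to chain.
Final buckets:
0: .
1: 12 -> 552 -> 132
2: .
3: .
4: .
5: .
6: 991
7: .
8: .
9: .
10: .
11: .

2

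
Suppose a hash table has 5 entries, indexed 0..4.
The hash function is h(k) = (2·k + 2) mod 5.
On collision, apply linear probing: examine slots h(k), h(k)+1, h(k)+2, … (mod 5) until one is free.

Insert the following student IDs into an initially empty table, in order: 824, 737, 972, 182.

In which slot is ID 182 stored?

Insert 824: h=0, slot 0 empty → index 0.
Insert 737: h=1, slot 1 empty → index 1.
Insert 972: h=1, slot 1 occupied → index 2.
Insert 182: h=1, slots 1,2 occupied → index 3.
Table: [824, 737, 972, 182, .]

3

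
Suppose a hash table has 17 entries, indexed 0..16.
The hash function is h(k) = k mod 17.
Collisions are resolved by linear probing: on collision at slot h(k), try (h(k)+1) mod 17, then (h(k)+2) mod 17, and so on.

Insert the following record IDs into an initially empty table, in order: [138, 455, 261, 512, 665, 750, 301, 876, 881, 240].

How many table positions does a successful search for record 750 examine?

4

138: h=2 -> slot 2
455: h=13 -> slot 13
261: h=6 -> slot 6
512: h=2, probe 2,3 -> slot 3
665: h=2, probe 2,3,4 -> slot 4
750: h=2, probe 2,3,4,5 -> slot 5
301: h=12 -> slot 12
876: h=9 -> slot 9
881: h=14 -> slot 14
240: h=2, probe 2,3,4,5,6,7 -> slot 7
Table: [-, -, 138, 512, 665, 750, 261, 240, -, 876, -, -, 301, 455, 881, -, -]
Lookup 750: h=2, probe 2,3,4,5 → found at 5.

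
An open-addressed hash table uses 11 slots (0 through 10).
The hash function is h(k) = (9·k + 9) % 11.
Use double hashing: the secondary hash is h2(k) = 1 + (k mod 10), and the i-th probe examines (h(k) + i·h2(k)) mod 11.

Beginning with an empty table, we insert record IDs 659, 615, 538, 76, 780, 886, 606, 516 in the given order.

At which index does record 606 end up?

Insert 659: h=0, slot 0 empty -> index 0.
Insert 615: h=0, h2=6, slot 0 occupied -> index 6.
Insert 538: h=0, h2=9, slot 0 occupied -> index 9.
Insert 76: h=0, h2=7, slot 0 occupied -> index 7.
Insert 780: h=0, h2=1, slot 0 occupied -> index 1.
Insert 886: h=8, slot 8 empty -> index 8.
Insert 606: h=7, h2=7, slot 7 occupied -> index 3.
Insert 516: h=0, h2=7, slots 0,7,3 occupied -> index 10.
Table: [659, 780, _, 606, _, _, 615, 76, 886, 538, 516]

3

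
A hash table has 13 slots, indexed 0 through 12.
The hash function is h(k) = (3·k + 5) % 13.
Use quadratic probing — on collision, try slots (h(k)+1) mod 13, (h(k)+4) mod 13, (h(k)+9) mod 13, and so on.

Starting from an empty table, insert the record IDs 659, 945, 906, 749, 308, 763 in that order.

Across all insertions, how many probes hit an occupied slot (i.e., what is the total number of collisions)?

10

659 hashes to 6; slot 6 is free -> place at 6.
945 hashes to 6; 6 taken -> place at 7.
906 hashes to 6; 6,7 taken -> place at 10.
749 hashes to 3; slot 3 is free -> place at 3.
308 hashes to 6; 6,7,10 taken -> place at 2.
763 hashes to 6; 6,7,10,2 taken -> place at 9.
Table: [—, —, 308, 749, —, —, 659, 945, —, 763, 906, —, —]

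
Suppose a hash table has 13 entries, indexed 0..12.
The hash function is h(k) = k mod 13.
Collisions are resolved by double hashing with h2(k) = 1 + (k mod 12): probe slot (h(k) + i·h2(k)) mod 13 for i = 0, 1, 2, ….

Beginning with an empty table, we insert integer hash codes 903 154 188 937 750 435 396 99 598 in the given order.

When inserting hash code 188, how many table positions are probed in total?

903: h=6 -> slot 6
154: h=11 -> slot 11
188: h=6, h2=9, probe 6,2 -> slot 2
937: h=1 -> slot 1
750: h=9 -> slot 9
435: h=6, h2=4, probe 6,10 -> slot 10
396: h=6, h2=1, probe 6,7 -> slot 7
99: h=8 -> slot 8
598: h=0 -> slot 0
Table: [598, 937, 188, ., ., ., 903, 396, 99, 750, 435, 154, .]

2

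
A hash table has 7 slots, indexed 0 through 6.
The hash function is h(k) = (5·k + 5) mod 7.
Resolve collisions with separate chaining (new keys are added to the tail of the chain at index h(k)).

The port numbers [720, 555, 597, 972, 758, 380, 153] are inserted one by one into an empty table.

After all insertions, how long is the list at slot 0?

3

Insert 720: h=0, bucket 0 empty → new chain.
Insert 555: h=1, bucket 1 empty → new chain.
Insert 597: h=1, bucket 1 nonempty → append to chain.
Insert 972: h=0, bucket 0 nonempty → append to chain.
Insert 758: h=1, bucket 1 nonempty → append to chain.
Insert 380: h=1, bucket 1 nonempty → append to chain.
Insert 153: h=0, bucket 0 nonempty → append to chain.
Final buckets:
0: 720 -> 972 -> 153
1: 555 -> 597 -> 758 -> 380
2: ∅
3: ∅
4: ∅
5: ∅
6: ∅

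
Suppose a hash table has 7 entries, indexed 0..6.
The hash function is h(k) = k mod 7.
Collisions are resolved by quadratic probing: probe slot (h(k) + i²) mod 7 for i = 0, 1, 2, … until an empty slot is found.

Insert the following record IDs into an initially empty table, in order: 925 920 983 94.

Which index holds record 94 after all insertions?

0

925 hashes to 1; slot 1 is free -> place at 1.
920 hashes to 3; slot 3 is free -> place at 3.
983 hashes to 3; 3 taken -> place at 4.
94 hashes to 3; 3,4 taken -> place at 0.
Table: [94, 925, -, 920, 983, -, -]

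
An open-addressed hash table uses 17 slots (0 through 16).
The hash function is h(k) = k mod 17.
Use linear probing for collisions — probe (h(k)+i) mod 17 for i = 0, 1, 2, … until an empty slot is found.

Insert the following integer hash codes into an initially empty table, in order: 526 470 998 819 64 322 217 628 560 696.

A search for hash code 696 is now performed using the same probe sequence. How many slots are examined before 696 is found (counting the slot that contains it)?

6

Insert 526: h=16, slot 16 empty -> index 16.
Insert 470: h=11, slot 11 empty -> index 11.
Insert 998: h=12, slot 12 empty -> index 12.
Insert 819: h=3, slot 3 empty -> index 3.
Insert 64: h=13, slot 13 empty -> index 13.
Insert 322: h=16, slot 16 occupied -> index 0.
Insert 217: h=13, slot 13 occupied -> index 14.
Insert 628: h=16, slots 16,0 occupied -> index 1.
Insert 560: h=16, slots 16,0,1 occupied -> index 2.
Insert 696: h=16, slots 16,0,1,2,3 occupied -> index 4.
Table: [322, 628, 560, 819, 696, -, -, -, -, -, -, 470, 998, 64, 217, -, 526]
Lookup 696: h=16, probe 16,0,1,2,3,4 → found at 4.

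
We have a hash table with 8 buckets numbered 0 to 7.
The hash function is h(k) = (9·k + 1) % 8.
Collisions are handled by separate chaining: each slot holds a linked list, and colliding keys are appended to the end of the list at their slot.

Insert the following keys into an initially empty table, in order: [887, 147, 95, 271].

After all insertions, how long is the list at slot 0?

3

887 → bucket 0
147 → bucket 4
95 → bucket 0 (collision)
271 → bucket 0 (collision)
Final buckets:
0: 887 -> 95 -> 271
1: -
2: -
3: -
4: 147
5: -
6: -
7: -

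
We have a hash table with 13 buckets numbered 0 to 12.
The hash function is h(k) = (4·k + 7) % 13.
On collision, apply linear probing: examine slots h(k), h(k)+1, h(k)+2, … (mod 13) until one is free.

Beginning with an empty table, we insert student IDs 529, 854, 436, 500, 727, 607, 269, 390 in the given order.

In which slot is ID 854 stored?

Insert 529: h=4, slot 4 empty → index 4.
Insert 854: h=4, slot 4 occupied → index 5.
Insert 436: h=9, slot 9 empty → index 9.
Insert 500: h=5, slot 5 occupied → index 6.
Insert 727: h=3, slot 3 empty → index 3.
Insert 607: h=4, slots 4,5,6 occupied → index 7.
Insert 269: h=4, slots 4,5,6,7 occupied → index 8.
Insert 390: h=7, slots 7,8,9 occupied → index 10.
Table: [_, _, _, 727, 529, 854, 500, 607, 269, 436, 390, _, _]

5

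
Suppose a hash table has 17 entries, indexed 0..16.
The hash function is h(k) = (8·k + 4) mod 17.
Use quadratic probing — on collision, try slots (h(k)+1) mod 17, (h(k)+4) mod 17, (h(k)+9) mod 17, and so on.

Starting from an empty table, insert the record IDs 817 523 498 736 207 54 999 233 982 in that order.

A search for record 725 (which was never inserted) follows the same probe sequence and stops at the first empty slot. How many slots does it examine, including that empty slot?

817: h=12 -> slot 12
523: h=6 -> slot 6
498: h=10 -> slot 10
736: h=10, probe 10,11 -> slot 11
207: h=11, probe 11,12,15 -> slot 15
54: h=11, probe 11,12,15,3 -> slot 3
999: h=6, probe 6,7 -> slot 7
233: h=15, probe 15,16 -> slot 16
982: h=6, probe 6,7,10,15,5 -> slot 5
Table: [-, -, -, 54, -, 982, 523, 999, -, -, 498, 736, 817, -, -, 207, 233]
Lookup 725: h=7, probe 7,8 → slot 8 empty, not found.

2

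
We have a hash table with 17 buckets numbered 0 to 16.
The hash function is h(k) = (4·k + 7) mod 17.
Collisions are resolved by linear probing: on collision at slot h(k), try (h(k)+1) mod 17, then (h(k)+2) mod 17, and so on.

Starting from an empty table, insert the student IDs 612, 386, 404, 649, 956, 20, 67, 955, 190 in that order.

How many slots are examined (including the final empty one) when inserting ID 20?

2

612: h=7 => slot 7
386: h=4 => slot 4
404: h=8 => slot 8
649: h=2 => slot 2
956: h=6 => slot 6
20: h=2, probe 2,3 => slot 3
67: h=3, probe 3,4,5 => slot 5
955: h=2, probe 2,3,4,5,6,7,8,9 => slot 9
190: h=2, probe 2,3,4,5,6,7,8,9,10 => slot 10
Table: [., ., 649, 20, 386, 67, 956, 612, 404, 955, 190, ., ., ., ., ., .]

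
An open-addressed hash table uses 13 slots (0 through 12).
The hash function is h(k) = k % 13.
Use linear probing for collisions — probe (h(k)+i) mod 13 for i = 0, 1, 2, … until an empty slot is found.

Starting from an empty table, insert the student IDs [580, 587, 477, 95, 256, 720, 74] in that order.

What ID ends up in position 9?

580: h=8 => slot 8
587: h=2 => slot 2
477: h=9 => slot 9
95: h=4 => slot 4
256: h=9, probe 9,10 => slot 10
720: h=5 => slot 5
74: h=9, probe 9,10,11 => slot 11
Table: [_, _, 587, _, 95, 720, _, _, 580, 477, 256, 74, _]

477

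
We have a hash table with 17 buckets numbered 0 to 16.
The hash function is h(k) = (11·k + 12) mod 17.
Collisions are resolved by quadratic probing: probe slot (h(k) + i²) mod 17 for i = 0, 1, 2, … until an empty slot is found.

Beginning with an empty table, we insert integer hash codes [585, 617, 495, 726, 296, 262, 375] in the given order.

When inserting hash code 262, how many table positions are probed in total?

4

585 hashes to 4; slot 4 is free → place at 4.
617 hashes to 16; slot 16 is free → place at 16.
495 hashes to 0; slot 0 is free → place at 0.
726 hashes to 8; slot 8 is free → place at 8.
296 hashes to 4; 4 taken → place at 5.
262 hashes to 4; 4,5,8 taken → place at 13.
375 hashes to 6; slot 6 is free → place at 6.
Table: [495, ., ., ., 585, 296, 375, ., 726, ., ., ., ., 262, ., ., 617]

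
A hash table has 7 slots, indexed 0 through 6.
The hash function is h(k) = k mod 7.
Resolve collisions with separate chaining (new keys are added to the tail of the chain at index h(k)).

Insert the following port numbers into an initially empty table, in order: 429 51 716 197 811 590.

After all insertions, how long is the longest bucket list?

4

Insert 429: h=2, bucket 2 empty → new chain.
Insert 51: h=2, bucket 2 nonempty → append to chain.
Insert 716: h=2, bucket 2 nonempty → append to chain.
Insert 197: h=1, bucket 1 empty → new chain.
Insert 811: h=6, bucket 6 empty → new chain.
Insert 590: h=2, bucket 2 nonempty → append to chain.
Final buckets:
0: —
1: 197
2: 429 -> 51 -> 716 -> 590
3: —
4: —
5: —
6: 811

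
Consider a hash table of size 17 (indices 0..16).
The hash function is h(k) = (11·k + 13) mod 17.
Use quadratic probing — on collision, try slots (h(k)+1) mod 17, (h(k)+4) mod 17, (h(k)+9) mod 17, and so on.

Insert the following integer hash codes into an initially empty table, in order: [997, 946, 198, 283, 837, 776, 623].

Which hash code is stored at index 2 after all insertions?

198

997: h=15 -> slot 15
946: h=15, probe 15,16 -> slot 16
198: h=15, probe 15,16,2 -> slot 2
283: h=15, probe 15,16,2,7 -> slot 7
837: h=6 -> slot 6
776: h=15, probe 15,16,2,7,14 -> slot 14
623: h=15, probe 15,16,2,7,14,6,0 -> slot 0
Table: [623, —, 198, —, —, —, 837, 283, —, —, —, —, —, —, 776, 997, 946]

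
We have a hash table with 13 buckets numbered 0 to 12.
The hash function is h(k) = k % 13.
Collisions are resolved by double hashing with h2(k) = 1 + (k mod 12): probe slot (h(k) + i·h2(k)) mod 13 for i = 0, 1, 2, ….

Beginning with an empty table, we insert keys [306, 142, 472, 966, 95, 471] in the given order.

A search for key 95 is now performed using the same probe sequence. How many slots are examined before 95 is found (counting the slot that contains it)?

306 hashes to 7; slot 7 is free => place at 7.
142 hashes to 12; slot 12 is free => place at 12.
472 hashes to 4; slot 4 is free => place at 4.
966 hashes to 4, h2=7; 4 taken => place at 11.
95 hashes to 4, h2=12; 4 taken => place at 3.
471 hashes to 3, h2=4; 3,7,11 taken => place at 2.
Table: [-, -, 471, 95, 472, -, -, 306, -, -, -, 966, 142]
Lookup 95: h=4, h2=12, probe 4,3 → found at 3.

2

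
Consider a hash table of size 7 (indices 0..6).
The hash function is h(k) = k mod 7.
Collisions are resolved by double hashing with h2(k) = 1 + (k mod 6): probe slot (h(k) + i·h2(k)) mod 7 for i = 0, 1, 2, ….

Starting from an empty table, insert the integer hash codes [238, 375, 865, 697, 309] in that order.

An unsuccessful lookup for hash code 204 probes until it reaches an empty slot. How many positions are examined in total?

2

Insert 238: h=0, slot 0 empty => index 0.
Insert 375: h=4, slot 4 empty => index 4.
Insert 865: h=4, h2=2, slot 4 occupied => index 6.
Insert 697: h=4, h2=2, slots 4,6 occupied => index 1.
Insert 309: h=1, h2=4, slot 1 occupied => index 5.
Table: [238, 697, ∅, ∅, 375, 309, 865]
Lookup 204: h=1, h2=1, probe 1,2 → slot 2 empty, not found.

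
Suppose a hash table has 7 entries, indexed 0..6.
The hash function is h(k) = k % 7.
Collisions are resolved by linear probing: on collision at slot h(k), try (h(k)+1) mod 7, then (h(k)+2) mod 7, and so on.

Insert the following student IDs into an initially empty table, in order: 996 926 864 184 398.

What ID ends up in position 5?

996 hashes to 2; slot 2 is free -> place at 2.
926 hashes to 2; 2 taken -> place at 3.
864 hashes to 3; 3 taken -> place at 4.
184 hashes to 2; 2,3,4 taken -> place at 5.
398 hashes to 6; slot 6 is free -> place at 6.
Table: [-, -, 996, 926, 864, 184, 398]

184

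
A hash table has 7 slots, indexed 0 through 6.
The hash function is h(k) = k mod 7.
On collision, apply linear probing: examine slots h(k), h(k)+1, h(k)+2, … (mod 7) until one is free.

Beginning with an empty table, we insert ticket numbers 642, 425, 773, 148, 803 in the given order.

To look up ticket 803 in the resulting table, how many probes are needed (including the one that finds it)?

3

Insert 642: h=5, slot 5 empty -> index 5.
Insert 425: h=5, slot 5 occupied -> index 6.
Insert 773: h=3, slot 3 empty -> index 3.
Insert 148: h=1, slot 1 empty -> index 1.
Insert 803: h=5, slots 5,6 occupied -> index 0.
Table: [803, 148, ∅, 773, ∅, 642, 425]
Lookup 803: h=5, probe 5,6,0 → found at 0.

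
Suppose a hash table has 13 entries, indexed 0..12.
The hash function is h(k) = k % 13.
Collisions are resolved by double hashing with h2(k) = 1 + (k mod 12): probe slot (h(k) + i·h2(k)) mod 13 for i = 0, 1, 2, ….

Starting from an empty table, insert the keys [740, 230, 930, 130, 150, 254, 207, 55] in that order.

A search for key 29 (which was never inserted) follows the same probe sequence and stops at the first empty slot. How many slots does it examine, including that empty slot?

3

Insert 740: h=12, slot 12 empty => index 12.
Insert 230: h=9, slot 9 empty => index 9.
Insert 930: h=7, slot 7 empty => index 7.
Insert 130: h=0, slot 0 empty => index 0.
Insert 150: h=7, h2=7, slot 7 occupied => index 1.
Insert 254: h=7, h2=3, slot 7 occupied => index 10.
Insert 207: h=12, h2=4, slot 12 occupied => index 3.
Insert 55: h=3, h2=8, slot 3 occupied => index 11.
Table: [130, 150, —, 207, —, —, —, 930, —, 230, 254, 55, 740]
Lookup 29: h=3, h2=6, probe 3,9,2 → slot 2 empty, not found.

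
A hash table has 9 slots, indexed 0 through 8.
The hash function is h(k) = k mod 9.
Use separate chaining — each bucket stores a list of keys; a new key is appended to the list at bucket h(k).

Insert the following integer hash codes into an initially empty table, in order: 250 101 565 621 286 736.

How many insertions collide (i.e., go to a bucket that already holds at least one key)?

3

250 → bucket 7
101 → bucket 2
565 → bucket 7 (collision)
621 → bucket 0
286 → bucket 7 (collision)
736 → bucket 7 (collision)
Final buckets:
0: 621
1: -
2: 101
3: -
4: -
5: -
6: -
7: 250 -> 565 -> 286 -> 736
8: -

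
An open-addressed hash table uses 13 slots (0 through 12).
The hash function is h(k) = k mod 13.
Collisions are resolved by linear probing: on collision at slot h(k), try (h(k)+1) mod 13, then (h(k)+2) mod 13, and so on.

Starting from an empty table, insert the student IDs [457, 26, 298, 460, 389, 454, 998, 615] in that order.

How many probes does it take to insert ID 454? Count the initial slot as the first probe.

Insert 457: h=2, slot 2 empty => index 2.
Insert 26: h=0, slot 0 empty => index 0.
Insert 298: h=12, slot 12 empty => index 12.
Insert 460: h=5, slot 5 empty => index 5.
Insert 389: h=12, slots 12,0 occupied => index 1.
Insert 454: h=12, slots 12,0,1,2 occupied => index 3.
Insert 998: h=10, slot 10 empty => index 10.
Insert 615: h=4, slot 4 empty => index 4.
Table: [26, 389, 457, 454, 615, 460, _, _, _, _, 998, _, 298]

5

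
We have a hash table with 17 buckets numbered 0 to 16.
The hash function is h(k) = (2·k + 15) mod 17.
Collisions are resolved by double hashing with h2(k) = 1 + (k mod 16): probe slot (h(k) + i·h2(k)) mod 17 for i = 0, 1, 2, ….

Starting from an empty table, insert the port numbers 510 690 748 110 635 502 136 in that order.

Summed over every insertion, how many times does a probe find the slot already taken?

2

510: h=15 → slot 15
690: h=1 → slot 1
748: h=15, h2=13, probe 15,11 → slot 11
110: h=14 → slot 14
635: h=10 → slot 10
502: h=16 → slot 16
136: h=15, h2=9, probe 15,7 → slot 7
Table: [—, 690, —, —, —, —, —, 136, —, —, 635, 748, —, —, 110, 510, 502]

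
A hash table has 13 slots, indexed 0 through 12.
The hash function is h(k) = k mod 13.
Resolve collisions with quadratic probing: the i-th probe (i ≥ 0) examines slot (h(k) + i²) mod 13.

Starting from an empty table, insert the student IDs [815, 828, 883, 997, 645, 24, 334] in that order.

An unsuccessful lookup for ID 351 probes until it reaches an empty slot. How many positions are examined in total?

Insert 815: h=9, slot 9 empty => index 9.
Insert 828: h=9, slot 9 occupied => index 10.
Insert 883: h=12, slot 12 empty => index 12.
Insert 997: h=9, slots 9,10 occupied => index 0.
Insert 645: h=8, slot 8 empty => index 8.
Insert 24: h=11, slot 11 empty => index 11.
Insert 334: h=9, slots 9,10,0 occupied => index 5.
Table: [997, _, _, _, _, 334, _, _, 645, 815, 828, 24, 883]
Lookup 351: h=0, probe 0,1 → slot 1 empty, not found.

2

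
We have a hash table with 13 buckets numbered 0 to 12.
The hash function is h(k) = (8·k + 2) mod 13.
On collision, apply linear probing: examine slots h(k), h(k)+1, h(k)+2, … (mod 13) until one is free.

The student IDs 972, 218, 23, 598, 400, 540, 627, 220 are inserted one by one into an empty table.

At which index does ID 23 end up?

6

972: h=4 -> slot 4
218: h=4, probe 4,5 -> slot 5
23: h=4, probe 4,5,6 -> slot 6
598: h=2 -> slot 2
400: h=4, probe 4,5,6,7 -> slot 7
540: h=6, probe 6,7,8 -> slot 8
627: h=0 -> slot 0
220: h=7, probe 7,8,9 -> slot 9
Table: [627, —, 598, —, 972, 218, 23, 400, 540, 220, —, —, —]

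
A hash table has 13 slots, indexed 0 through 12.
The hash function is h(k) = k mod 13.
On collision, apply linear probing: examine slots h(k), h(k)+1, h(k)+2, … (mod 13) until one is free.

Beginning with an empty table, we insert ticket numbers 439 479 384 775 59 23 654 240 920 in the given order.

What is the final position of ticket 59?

9

439 hashes to 10; slot 10 is free => place at 10.
479 hashes to 11; slot 11 is free => place at 11.
384 hashes to 7; slot 7 is free => place at 7.
775 hashes to 8; slot 8 is free => place at 8.
59 hashes to 7; 7,8 taken => place at 9.
23 hashes to 10; 10,11 taken => place at 12.
654 hashes to 4; slot 4 is free => place at 4.
240 hashes to 6; slot 6 is free => place at 6.
920 hashes to 10; 10,11,12 taken => place at 0.
Table: [920, _, _, _, 654, _, 240, 384, 775, 59, 439, 479, 23]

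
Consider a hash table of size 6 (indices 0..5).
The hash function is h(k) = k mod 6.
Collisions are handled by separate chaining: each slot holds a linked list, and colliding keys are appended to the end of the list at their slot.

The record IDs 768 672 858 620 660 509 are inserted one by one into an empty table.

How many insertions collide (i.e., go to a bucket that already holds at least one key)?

3

768 → bucket 0
672 → bucket 0 (collision)
858 → bucket 0 (collision)
620 → bucket 2
660 → bucket 0 (collision)
509 → bucket 5
Final buckets:
0: 768 -> 672 -> 858 -> 660
1: .
2: 620
3: .
4: .
5: 509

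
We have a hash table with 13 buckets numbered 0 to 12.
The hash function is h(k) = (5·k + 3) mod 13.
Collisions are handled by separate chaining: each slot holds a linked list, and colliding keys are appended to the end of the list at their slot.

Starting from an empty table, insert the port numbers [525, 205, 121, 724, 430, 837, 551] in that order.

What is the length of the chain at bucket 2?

3

Insert 525: h=2, bucket 2 empty → new chain.
Insert 205: h=1, bucket 1 empty → new chain.
Insert 121: h=10, bucket 10 empty → new chain.
Insert 724: h=9, bucket 9 empty → new chain.
Insert 430: h=8, bucket 8 empty → new chain.
Insert 837: h=2, bucket 2 nonempty → append to chain.
Insert 551: h=2, bucket 2 nonempty → append to chain.
Final buckets:
0: _
1: 205
2: 525 -> 837 -> 551
3: _
4: _
5: _
6: _
7: _
8: 430
9: 724
10: 121
11: _
12: _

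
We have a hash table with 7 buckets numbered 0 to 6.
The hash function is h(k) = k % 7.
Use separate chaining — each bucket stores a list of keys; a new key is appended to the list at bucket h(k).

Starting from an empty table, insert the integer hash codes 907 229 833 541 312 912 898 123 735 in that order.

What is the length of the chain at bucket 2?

3

Insert 907: h=4, bucket 4 empty → new chain.
Insert 229: h=5, bucket 5 empty → new chain.
Insert 833: h=0, bucket 0 empty → new chain.
Insert 541: h=2, bucket 2 empty → new chain.
Insert 312: h=4, bucket 4 nonempty → append to chain.
Insert 912: h=2, bucket 2 nonempty → append to chain.
Insert 898: h=2, bucket 2 nonempty → append to chain.
Insert 123: h=4, bucket 4 nonempty → append to chain.
Insert 735: h=0, bucket 0 nonempty → append to chain.
Final buckets:
0: 833 -> 735
1: —
2: 541 -> 912 -> 898
3: —
4: 907 -> 312 -> 123
5: 229
6: —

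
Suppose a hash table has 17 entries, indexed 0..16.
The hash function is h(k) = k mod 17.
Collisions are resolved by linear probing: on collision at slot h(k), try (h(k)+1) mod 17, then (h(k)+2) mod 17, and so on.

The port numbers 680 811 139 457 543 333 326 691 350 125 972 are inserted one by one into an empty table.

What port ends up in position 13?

350

680 hashes to 0; slot 0 is free -> place at 0.
811 hashes to 12; slot 12 is free -> place at 12.
139 hashes to 3; slot 3 is free -> place at 3.
457 hashes to 15; slot 15 is free -> place at 15.
543 hashes to 16; slot 16 is free -> place at 16.
333 hashes to 10; slot 10 is free -> place at 10.
326 hashes to 3; 3 taken -> place at 4.
691 hashes to 11; slot 11 is free -> place at 11.
350 hashes to 10; 10,11,12 taken -> place at 13.
125 hashes to 6; slot 6 is free -> place at 6.
972 hashes to 3; 3,4 taken -> place at 5.
Table: [680, ., ., 139, 326, 972, 125, ., ., ., 333, 691, 811, 350, ., 457, 543]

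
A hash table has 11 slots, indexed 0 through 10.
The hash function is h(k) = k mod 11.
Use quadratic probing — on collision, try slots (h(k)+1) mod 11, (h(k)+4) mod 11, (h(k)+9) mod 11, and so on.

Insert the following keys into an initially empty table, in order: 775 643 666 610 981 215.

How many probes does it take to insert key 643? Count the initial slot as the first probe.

775: h=5 => slot 5
643: h=5, probe 5,6 => slot 6
666: h=6, probe 6,7 => slot 7
610: h=5, probe 5,6,9 => slot 9
981: h=2 => slot 2
215: h=6, probe 6,7,10 => slot 10
Table: [., ., 981, ., ., 775, 643, 666, ., 610, 215]

2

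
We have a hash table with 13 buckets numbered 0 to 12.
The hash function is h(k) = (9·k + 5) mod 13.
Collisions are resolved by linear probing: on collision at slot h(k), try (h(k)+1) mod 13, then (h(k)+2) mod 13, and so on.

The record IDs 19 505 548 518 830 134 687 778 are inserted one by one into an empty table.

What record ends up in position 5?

19 hashes to 7; slot 7 is free → place at 7.
505 hashes to 0; slot 0 is free → place at 0.
548 hashes to 10; slot 10 is free → place at 10.
518 hashes to 0; 0 taken → place at 1.
830 hashes to 0; 0,1 taken → place at 2.
134 hashes to 2; 2 taken → place at 3.
687 hashes to 0; 0,1,2,3 taken → place at 4.
778 hashes to 0; 0,1,2,3,4 taken → place at 5.
Table: [505, 518, 830, 134, 687, 778, -, 19, -, -, 548, -, -]

778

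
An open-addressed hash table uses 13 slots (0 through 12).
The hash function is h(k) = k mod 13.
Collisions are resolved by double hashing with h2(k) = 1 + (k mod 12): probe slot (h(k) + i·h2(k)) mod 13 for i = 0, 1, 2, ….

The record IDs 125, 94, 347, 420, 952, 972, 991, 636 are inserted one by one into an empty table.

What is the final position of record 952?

0

Insert 125: h=8, slot 8 empty → index 8.
Insert 94: h=3, slot 3 empty → index 3.
Insert 347: h=9, slot 9 empty → index 9.
Insert 420: h=4, slot 4 empty → index 4.
Insert 952: h=3, h2=5, slots 3,8 occupied → index 0.
Insert 972: h=10, slot 10 empty → index 10.
Insert 991: h=3, h2=8, slot 3 occupied → index 11.
Insert 636: h=12, slot 12 empty → index 12.
Table: [952, ., ., 94, 420, ., ., ., 125, 347, 972, 991, 636]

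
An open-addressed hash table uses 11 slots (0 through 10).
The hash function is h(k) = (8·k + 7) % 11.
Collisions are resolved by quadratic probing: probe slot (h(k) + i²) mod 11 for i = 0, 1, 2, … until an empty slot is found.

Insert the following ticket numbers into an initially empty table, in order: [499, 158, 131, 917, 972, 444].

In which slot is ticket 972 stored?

0

499: h=6 -> slot 6
158: h=6, probe 6,7 -> slot 7
131: h=10 -> slot 10
917: h=6, probe 6,7,10,4 -> slot 4
972: h=6, probe 6,7,10,4,0 -> slot 0
444: h=6, probe 6,7,10,4,0,9 -> slot 9
Table: [972, -, -, -, 917, -, 499, 158, -, 444, 131]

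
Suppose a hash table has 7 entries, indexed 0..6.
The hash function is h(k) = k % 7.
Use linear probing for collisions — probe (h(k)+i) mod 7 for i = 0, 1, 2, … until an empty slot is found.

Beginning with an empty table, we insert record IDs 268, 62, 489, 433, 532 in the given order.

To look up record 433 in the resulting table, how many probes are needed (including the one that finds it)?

3

268 hashes to 2; slot 2 is free => place at 2.
62 hashes to 6; slot 6 is free => place at 6.
489 hashes to 6; 6 taken => place at 0.
433 hashes to 6; 6,0 taken => place at 1.
532 hashes to 0; 0,1,2 taken => place at 3.
Table: [489, 433, 268, 532, ∅, ∅, 62]
Lookup 433: h=6, probe 6,0,1 → found at 1.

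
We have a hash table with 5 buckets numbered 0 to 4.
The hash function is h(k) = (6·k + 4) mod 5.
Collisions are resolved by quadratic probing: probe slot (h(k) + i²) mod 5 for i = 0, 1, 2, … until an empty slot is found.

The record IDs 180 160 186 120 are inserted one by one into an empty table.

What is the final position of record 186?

180: h=4 => slot 4
160: h=4, probe 4,0 => slot 0
186: h=0, probe 0,1 => slot 1
120: h=4, probe 4,0,3 => slot 3
Table: [160, 186, -, 120, 180]

1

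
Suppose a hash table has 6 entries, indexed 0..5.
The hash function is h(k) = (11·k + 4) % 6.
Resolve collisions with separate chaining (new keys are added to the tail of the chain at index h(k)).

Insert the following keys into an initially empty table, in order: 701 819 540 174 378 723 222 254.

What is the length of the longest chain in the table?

4

701 → bucket 5
819 → bucket 1
540 → bucket 4
174 → bucket 4 (collision)
378 → bucket 4 (collision)
723 → bucket 1 (collision)
222 → bucket 4 (collision)
254 → bucket 2
Final buckets:
0: .
1: 819 -> 723
2: 254
3: .
4: 540 -> 174 -> 378 -> 222
5: 701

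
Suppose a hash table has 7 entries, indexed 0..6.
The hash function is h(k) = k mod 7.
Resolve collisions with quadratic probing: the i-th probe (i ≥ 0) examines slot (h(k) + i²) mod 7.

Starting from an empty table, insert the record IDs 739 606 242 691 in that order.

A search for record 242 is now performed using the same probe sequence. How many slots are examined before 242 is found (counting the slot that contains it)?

Insert 739: h=4, slot 4 empty -> index 4.
Insert 606: h=4, slot 4 occupied -> index 5.
Insert 242: h=4, slots 4,5 occupied -> index 1.
Insert 691: h=5, slot 5 occupied -> index 6.
Table: [., 242, ., ., 739, 606, 691]
Lookup 242: h=4, probe 4,5,1 → found at 1.

3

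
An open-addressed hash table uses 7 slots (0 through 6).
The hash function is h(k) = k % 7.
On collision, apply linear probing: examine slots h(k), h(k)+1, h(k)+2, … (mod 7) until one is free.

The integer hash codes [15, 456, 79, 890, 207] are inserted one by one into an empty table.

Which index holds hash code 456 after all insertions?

2

15: h=1 -> slot 1
456: h=1, probe 1,2 -> slot 2
79: h=2, probe 2,3 -> slot 3
890: h=1, probe 1,2,3,4 -> slot 4
207: h=4, probe 4,5 -> slot 5
Table: [_, 15, 456, 79, 890, 207, _]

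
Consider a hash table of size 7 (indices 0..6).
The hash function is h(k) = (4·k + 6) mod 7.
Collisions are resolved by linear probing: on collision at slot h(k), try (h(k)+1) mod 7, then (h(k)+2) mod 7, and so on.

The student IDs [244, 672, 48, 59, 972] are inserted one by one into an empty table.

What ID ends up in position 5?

244 hashes to 2; slot 2 is free → place at 2.
672 hashes to 6; slot 6 is free → place at 6.
48 hashes to 2; 2 taken → place at 3.
59 hashes to 4; slot 4 is free → place at 4.
972 hashes to 2; 2,3,4 taken → place at 5.
Table: [_, _, 244, 48, 59, 972, 672]

972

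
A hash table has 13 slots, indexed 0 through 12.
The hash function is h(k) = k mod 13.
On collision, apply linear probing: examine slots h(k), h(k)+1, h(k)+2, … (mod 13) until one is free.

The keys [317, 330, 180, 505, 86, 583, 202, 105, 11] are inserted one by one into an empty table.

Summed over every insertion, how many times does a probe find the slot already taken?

8

317: h=5 -> slot 5
330: h=5, probe 5,6 -> slot 6
180: h=11 -> slot 11
505: h=11, probe 11,12 -> slot 12
86: h=8 -> slot 8
583: h=11, probe 11,12,0 -> slot 0
202: h=7 -> slot 7
105: h=1 -> slot 1
11: h=11, probe 11,12,0,1,2 -> slot 2
Table: [583, 105, 11, —, —, 317, 330, 202, 86, —, —, 180, 505]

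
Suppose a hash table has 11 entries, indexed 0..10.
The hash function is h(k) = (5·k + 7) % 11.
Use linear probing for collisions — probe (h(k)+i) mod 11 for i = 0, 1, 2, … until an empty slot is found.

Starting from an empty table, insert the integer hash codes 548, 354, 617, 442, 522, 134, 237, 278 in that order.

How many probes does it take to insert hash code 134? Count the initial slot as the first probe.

Insert 548: h=8, slot 8 empty -> index 8.
Insert 354: h=6, slot 6 empty -> index 6.
Insert 617: h=1, slot 1 empty -> index 1.
Insert 442: h=6, slot 6 occupied -> index 7.
Insert 522: h=10, slot 10 empty -> index 10.
Insert 134: h=6, slots 6,7,8 occupied -> index 9.
Insert 237: h=4, slot 4 empty -> index 4.
Insert 278: h=0, slot 0 empty -> index 0.
Table: [278, 617, -, -, 237, -, 354, 442, 548, 134, 522]

4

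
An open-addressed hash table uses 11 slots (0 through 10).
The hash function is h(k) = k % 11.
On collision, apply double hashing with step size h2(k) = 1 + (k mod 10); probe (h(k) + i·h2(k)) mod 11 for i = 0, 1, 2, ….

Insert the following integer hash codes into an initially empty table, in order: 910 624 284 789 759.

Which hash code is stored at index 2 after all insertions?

Insert 910: h=8, slot 8 empty → index 8.
Insert 624: h=8, h2=5, slot 8 occupied → index 2.
Insert 284: h=9, slot 9 empty → index 9.
Insert 789: h=8, h2=10, slot 8 occupied → index 7.
Insert 759: h=0, slot 0 empty → index 0.
Table: [759, -, 624, -, -, -, -, 789, 910, 284, -]

624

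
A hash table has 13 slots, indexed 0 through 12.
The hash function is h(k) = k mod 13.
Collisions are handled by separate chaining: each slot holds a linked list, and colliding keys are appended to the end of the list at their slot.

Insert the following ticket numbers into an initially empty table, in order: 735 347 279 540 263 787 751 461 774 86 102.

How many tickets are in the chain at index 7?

4

Insert 735: h=7, bucket 7 empty → new chain.
Insert 347: h=9, bucket 9 empty → new chain.
Insert 279: h=6, bucket 6 empty → new chain.
Insert 540: h=7, bucket 7 nonempty → append to chain.
Insert 263: h=3, bucket 3 empty → new chain.
Insert 787: h=7, bucket 7 nonempty → append to chain.
Insert 751: h=10, bucket 10 empty → new chain.
Insert 461: h=6, bucket 6 nonempty → append to chain.
Insert 774: h=7, bucket 7 nonempty → append to chain.
Insert 86: h=8, bucket 8 empty → new chain.
Insert 102: h=11, bucket 11 empty → new chain.
Final buckets:
0: .
1: .
2: .
3: 263
4: .
5: .
6: 279 -> 461
7: 735 -> 540 -> 787 -> 774
8: 86
9: 347
10: 751
11: 102
12: .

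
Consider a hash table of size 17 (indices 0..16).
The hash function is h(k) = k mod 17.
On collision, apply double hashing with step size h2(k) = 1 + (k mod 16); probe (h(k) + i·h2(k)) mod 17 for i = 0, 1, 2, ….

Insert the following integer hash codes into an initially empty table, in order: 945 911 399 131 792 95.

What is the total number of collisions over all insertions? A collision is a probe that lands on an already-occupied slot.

Insert 945: h=10, slot 10 empty => index 10.
Insert 911: h=10, h2=16, slot 10 occupied => index 9.
Insert 399: h=8, slot 8 empty => index 8.
Insert 131: h=12, slot 12 empty => index 12.
Insert 792: h=10, h2=9, slot 10 occupied => index 2.
Insert 95: h=10, h2=16, slots 10,9,8 occupied => index 7.
Table: [_, _, 792, _, _, _, _, 95, 399, 911, 945, _, 131, _, _, _, _]

5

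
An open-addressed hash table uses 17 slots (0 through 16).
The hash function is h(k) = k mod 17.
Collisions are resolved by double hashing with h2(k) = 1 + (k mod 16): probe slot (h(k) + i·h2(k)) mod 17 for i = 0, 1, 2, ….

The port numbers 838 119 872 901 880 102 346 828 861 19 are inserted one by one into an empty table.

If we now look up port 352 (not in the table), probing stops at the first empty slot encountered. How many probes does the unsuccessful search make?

4

838: h=5 → slot 5
119: h=0 → slot 0
872: h=5, h2=9, probe 5,14 → slot 14
901: h=0, h2=6, probe 0,6 → slot 6
880: h=13 → slot 13
102: h=0, h2=7, probe 0,7 → slot 7
346: h=6, h2=11, probe 6,0,11 → slot 11
828: h=12 → slot 12
861: h=11, h2=14, probe 11,8 → slot 8
19: h=2 → slot 2
Table: [119, _, 19, _, _, 838, 901, 102, 861, _, _, 346, 828, 880, 872, _, _]
Lookup 352: h=12, h2=1, probe 12,13,14,15 → slot 15 empty, not found.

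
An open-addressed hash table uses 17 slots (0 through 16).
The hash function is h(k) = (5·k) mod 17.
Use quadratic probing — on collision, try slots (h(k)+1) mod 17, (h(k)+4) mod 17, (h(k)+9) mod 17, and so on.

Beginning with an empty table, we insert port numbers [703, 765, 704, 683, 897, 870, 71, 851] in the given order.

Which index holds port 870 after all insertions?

703: h=13 => slot 13
765: h=0 => slot 0
704: h=1 => slot 1
683: h=15 => slot 15
897: h=14 => slot 14
870: h=15, probe 15,16 => slot 16
71: h=15, probe 15,16,2 => slot 2
851: h=5 => slot 5
Table: [765, 704, 71, -, -, 851, -, -, -, -, -, -, -, 703, 897, 683, 870]

16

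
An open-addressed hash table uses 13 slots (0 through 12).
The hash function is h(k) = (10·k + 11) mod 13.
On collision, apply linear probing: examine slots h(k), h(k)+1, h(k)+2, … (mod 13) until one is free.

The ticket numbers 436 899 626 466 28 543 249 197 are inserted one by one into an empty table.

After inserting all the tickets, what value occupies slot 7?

28

436: h=3 → slot 3
899: h=5 → slot 5
626: h=5, probe 5,6 → slot 6
466: h=4 → slot 4
28: h=5, probe 5,6,7 → slot 7
543: h=7, probe 7,8 → slot 8
249: h=5, probe 5,6,7,8,9 → slot 9
197: h=5, probe 5,6,7,8,9,10 → slot 10
Table: [-, -, -, 436, 466, 899, 626, 28, 543, 249, 197, -, -]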